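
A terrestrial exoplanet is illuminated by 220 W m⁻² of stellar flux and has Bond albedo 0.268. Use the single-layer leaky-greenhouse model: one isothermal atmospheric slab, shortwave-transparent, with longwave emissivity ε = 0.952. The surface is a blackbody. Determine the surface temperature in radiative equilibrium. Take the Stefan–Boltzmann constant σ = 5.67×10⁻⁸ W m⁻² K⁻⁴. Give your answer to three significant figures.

192 K

Effective emission temperature (TOA balance): σT_e⁴ = S(1−α)/4 = 40.26 W m⁻² → T_e = 163.2 K.
Surface balance with a leaky layer gives σT_s⁴ = σT_e⁴·2/(2−ε), so T_s = T_e·[2/(2−0.952)]^(1/4) = 191.9 K.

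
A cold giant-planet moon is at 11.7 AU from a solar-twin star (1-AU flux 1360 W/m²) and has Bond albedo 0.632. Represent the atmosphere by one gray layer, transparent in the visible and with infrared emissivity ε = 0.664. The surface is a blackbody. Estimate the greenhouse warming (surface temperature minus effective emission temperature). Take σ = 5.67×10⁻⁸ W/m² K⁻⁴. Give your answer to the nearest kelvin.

By the inverse-square law, S = 1360/11.7² = 9.935 W/m².
Effective emission temperature (TOA balance): σT_e⁴ = S(1−α)/4 = 0.9140 W/m² → T_e = 63.36 K.
The surface balance (absorbed SW + ε·downward IR = σT_s⁴) with T_a⁴ = T_s⁴/2 reduces to T_s = T_e·[2/(2−ε)]^¼ = 70.09 K.
Greenhouse warming: T_s − T_e = 6.725 K.

7 kelvin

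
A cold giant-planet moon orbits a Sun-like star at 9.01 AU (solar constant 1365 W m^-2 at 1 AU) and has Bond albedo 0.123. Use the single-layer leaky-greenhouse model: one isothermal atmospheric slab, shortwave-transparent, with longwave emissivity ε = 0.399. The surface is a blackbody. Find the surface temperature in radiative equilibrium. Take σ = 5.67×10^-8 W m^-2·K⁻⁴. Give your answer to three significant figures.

Flux at the orbit: S = 1365/(9.01)² = 16.81 W m^-2.
The planet radiates to space at T_e = [S(1−α)/(4σ)]^(1/4) = 89.80 K.
The surface balance (absorbed SW + ε·downward IR = σT_s⁴) with T_a⁴ = T_s⁴/2 reduces to T_s = T_e·[2/(2−ε)]^¼ = 94.93 K.

94.9 K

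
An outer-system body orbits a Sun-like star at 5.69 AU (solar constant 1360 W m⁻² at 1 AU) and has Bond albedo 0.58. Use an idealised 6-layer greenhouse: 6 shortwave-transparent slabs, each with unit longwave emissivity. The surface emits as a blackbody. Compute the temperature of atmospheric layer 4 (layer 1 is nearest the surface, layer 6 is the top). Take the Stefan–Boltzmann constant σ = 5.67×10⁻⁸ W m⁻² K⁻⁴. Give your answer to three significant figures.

124 K

Irradiance scales as 1/d², so S = 1360 W m⁻² × (1/5.69)² = 42.01 W m⁻².
OLR = S(1−α)/4 = 4.411 W m⁻²; the top layer radiates at T_e = 93.91 K.
Each opaque layer satisfies 2T_j⁴ = T_{j−1}⁴ + T_{j+1}⁴, giving T_k⁴ = (N+1−k)T_e⁴.
T_4 = (3)^(1/4)·93.91 = 123.6 K.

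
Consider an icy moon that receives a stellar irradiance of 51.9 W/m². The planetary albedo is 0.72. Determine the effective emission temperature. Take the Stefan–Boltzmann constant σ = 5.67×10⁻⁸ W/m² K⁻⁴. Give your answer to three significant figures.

Absorbed flux (global mean): S(1−α)/4 = 51.90·0.28/4 = 3.633 W/m².
Set σT⁴ = 3.633 → T = (3.633/σ)^(1/4) = 89.47 K.

89.5 K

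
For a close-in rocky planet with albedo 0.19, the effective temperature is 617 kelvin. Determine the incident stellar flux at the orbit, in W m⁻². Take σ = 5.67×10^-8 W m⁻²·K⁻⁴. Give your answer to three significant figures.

From S(1−α)/4 = σT⁴: S = 4σT⁴/(1−α).
σT⁴ = 5.67×10⁻⁸·(617)⁴ = 8217 W m⁻².
So S = 4×8217/(1−0.19) = 40580 W m⁻².

40600 W m⁻²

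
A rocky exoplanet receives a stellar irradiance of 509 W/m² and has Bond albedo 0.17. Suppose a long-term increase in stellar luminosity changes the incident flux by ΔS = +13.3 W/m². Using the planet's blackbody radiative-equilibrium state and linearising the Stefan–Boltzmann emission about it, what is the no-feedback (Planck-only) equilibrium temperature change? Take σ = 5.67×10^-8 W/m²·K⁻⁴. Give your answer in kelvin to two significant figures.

1.4 kelvin

The baseline emission temperature is T_e = 207.7 K.
TOA radiative forcing: ΔF = (1−α)ΔS/4 = 0.83·(+13.3)/4 = 2.760 W/m².
Planck response: λ_P = 4σT_e³ = 4·5.67×10⁻⁸·(207.7)³ = 2.034 W/m²/K.
ΔT₀ = ΔF/λ_P = 2.760/2.034 = 1.36 K.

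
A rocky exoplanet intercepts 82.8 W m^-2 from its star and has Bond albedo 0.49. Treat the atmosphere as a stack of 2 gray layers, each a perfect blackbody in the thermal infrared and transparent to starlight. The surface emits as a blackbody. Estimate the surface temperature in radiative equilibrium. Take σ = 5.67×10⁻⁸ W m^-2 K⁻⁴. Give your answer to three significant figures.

Top-of-atmosphere balance: σT_e⁴ = S(1−α)/4 = 10.56 W m^-2 → T_e = 116.8 K.
For an N-layer opaque stack, T_s⁴ = (N+1)T_e⁴, hence T_s = (3)^(1/4)×116.8 K = 153.7 K.

154 kelvin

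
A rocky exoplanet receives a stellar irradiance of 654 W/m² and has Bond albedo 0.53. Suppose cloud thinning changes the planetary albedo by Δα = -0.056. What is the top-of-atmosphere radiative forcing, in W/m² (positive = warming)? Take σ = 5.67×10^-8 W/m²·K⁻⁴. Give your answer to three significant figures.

9.16 W/m²

The change in absorbed flux is Δ[S(1−α)/4] = −SΔα/4 = 9.156 W/m².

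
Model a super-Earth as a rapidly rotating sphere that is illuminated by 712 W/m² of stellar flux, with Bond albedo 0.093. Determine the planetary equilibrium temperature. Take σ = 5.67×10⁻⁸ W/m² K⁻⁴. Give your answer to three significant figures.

231 K

Averaging over the sphere, the absorbed flux is S(1−α)/4 = 161.4 W/m².
In equilibrium σT⁴ equals this, so T = 231.0 K.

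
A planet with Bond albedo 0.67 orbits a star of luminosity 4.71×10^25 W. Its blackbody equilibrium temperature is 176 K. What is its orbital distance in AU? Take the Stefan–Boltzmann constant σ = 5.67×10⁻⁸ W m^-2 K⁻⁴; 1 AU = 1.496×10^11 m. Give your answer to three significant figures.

0.504 AU

Energy balance gives S = 4σT⁴/(1−α) = 659.4 W m^-2.
S = L/(4πd²) → d = √(L/4πS) = √(4.71×10^25/(4π·659.4)) = 7.539×10^10 m = 0.5039 AU.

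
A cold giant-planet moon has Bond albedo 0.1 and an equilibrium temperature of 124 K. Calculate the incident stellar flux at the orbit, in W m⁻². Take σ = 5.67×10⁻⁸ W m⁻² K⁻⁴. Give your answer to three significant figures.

From S(1−α)/4 = σT⁴: S = 4σT⁴/(1−α).
σT⁴ = 5.67×10⁻⁸·(124)⁴ = 13.41 W m⁻².
So S = 4×13.41/(1−0.1) = 59.58 W m⁻².

59.6 W m⁻²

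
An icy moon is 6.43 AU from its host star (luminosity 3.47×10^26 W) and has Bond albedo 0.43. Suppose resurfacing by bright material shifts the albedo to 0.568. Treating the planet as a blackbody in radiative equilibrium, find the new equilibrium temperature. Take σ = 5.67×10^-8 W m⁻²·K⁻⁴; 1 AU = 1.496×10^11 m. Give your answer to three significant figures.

86.8 kelvin

d = 6.43 × 1.496×10^11 m = 9.619×10^11 m.
Flux at the orbit: S = L/(4πd²) = 3.47×10^26/(4π·(9.62×10^11)²) = 29.84 W m⁻².
T₂ = [S(1−α₂)/(4σ)]^(1/4) = [29.84·0.432/(4σ)]^(1/4) = 86.83 K.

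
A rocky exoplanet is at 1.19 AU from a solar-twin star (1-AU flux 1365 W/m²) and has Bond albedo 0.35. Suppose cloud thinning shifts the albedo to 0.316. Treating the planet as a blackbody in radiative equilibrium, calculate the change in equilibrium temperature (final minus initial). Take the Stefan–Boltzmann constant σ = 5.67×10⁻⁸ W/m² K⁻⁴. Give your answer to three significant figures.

2.94 K

Flux at the orbit: S = 1365/(1.19)² = 963.9 W/m².
Initial: T₁ = [S(1−0.35)/(4σ)]^(1/4) = 229.3 K.
With α = 0.316, T₂ = 232.2 K.
Change: 232.2 − 229.3 = 2.941 K.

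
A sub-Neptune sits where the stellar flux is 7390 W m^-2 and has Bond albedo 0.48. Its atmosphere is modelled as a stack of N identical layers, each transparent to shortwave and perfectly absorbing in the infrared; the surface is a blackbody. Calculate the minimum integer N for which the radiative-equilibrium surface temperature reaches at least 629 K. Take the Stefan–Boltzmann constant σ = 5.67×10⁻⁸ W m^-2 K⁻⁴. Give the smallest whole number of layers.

OLR = S(1−α)/4 = 960.7 W m^-2; the top layer radiates at T_e = 360.8 K.
Need (N+1)T_e⁴ ≥ T_s⁴, i.e. N+1 ≥ (629/360.8)⁴ = 9.238.
Rounding up, N = 9.

9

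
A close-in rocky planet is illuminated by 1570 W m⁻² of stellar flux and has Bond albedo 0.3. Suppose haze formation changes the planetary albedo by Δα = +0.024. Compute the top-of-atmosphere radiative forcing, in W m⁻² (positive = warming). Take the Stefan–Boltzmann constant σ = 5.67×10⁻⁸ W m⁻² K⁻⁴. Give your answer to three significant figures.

The change in absorbed flux is Δ[S(1−α)/4] = −SΔα/4 = -9.420 W m⁻².

-9.42 W m⁻²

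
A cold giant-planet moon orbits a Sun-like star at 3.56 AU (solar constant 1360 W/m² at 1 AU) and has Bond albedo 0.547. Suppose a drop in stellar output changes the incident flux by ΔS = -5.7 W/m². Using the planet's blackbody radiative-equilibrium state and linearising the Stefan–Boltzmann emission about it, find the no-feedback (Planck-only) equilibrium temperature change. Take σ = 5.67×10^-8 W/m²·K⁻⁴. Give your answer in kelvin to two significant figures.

By the inverse-square law, S = 1360/3.56² = 107.3 W/m².
Reference equilibrium: T_e = [S(1−α)/(4σ)]^(1/4) = 121.0 K.
TOA radiative forcing: ΔF = (1−α)ΔS/4 = 0.453·(-5.7)/4 = -0.6455 W/m².
Planck response: λ_P = 4σT_e³ = 4·5.67×10⁻⁸·(121.0)³ = 0.4018 W/m²/K.
ΔT₀ = ΔF/λ_P = -0.6455/0.4018 = -1.61 K.

-1.6 kelvin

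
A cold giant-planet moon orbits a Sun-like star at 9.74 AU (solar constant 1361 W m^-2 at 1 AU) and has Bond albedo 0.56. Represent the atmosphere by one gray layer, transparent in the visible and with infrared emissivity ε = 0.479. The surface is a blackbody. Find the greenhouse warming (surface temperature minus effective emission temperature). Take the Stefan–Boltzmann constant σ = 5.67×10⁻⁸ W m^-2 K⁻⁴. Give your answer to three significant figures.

5.15 K

By the inverse-square law, S = 1361/9.74² = 14.35 W m^-2.
Effective emission temperature (TOA balance): σT_e⁴ = S(1−α)/4 = 1.578 W m^-2 → T_e = 72.63 K.
The surface balance (absorbed SW + ε·downward IR = σT_s⁴) with T_a⁴ = T_s⁴/2 reduces to T_s = T_e·[2/(2−ε)]^¼ = 77.78 K.
T_s − T_e = 77.78 − 72.63 = 5.145 K.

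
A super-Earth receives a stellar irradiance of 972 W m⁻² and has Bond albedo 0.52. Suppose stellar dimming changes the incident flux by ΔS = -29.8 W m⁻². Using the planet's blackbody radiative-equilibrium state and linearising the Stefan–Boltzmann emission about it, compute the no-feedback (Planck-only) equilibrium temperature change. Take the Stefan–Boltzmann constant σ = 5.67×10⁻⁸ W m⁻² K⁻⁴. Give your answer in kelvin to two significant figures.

The baseline emission temperature is T_e = 213.0 K.
Only a fraction (1−α) is absorbed and it's spread over 4πR², so ΔF = (1−α)ΔS/4 = -3.576 W m⁻².
Linearising σT⁴ gives d(σT⁴)/dT = 4σT_e³ = 2.191 W m⁻² per K.
So ΔT₀ = -3.576/2.191 = -1.63 K.

-1.6 K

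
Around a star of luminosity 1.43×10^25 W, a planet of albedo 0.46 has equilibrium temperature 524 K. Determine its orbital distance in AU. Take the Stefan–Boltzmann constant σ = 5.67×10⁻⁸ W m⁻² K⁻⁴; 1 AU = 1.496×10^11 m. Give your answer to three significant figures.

0.0401 AU

The flux needed for this T is 4σT⁴/(1−0.46) = 31660 W m⁻².
From L = 4πd²S, d = √(1.43×10^25/(4π·31660)) = 5.995×10^9 m = 0.04007 AU.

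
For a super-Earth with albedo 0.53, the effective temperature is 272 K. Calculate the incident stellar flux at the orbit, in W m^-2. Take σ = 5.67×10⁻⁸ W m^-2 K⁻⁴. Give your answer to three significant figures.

From S(1−α)/4 = σT⁴: S = 4σT⁴/(1−α).
σT⁴ = 5.67×10⁻⁸·(272)⁴ = 310.4 W m^-2.
S = 4·310.4/0.47 = 2641 W m^-2.

2640 W m^-2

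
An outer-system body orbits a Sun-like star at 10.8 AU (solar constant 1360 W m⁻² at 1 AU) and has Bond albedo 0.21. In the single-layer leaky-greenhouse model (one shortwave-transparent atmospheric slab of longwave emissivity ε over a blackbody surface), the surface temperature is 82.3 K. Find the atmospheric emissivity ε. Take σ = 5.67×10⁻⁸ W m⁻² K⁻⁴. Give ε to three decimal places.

Flux at the orbit: S = 1360/(10.8)² = 11.66 W m⁻².
Effective temperature: T_e = [S(1−α)/(4σ)]^(1/4) = 79.83 K.
Since (2−ε)/2 = (T_e/T_s)⁴ = 0.8853, ε = 0.2295.

0.229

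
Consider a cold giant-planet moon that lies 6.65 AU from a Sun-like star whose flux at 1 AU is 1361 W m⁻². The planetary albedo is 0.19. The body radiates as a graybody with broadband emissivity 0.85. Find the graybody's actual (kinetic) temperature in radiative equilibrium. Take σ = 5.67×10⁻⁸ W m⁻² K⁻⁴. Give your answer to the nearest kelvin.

107 kelvin

By the inverse-square law, S = 1361/6.65² = 30.78 W m⁻².
The planet absorbs (1−α)S over its disc πR² and re-emits over 4πR², so the mean absorbed flux is (1−0.19)·30.78/4 = 6.232 W m⁻².
Equating to εσT⁴ with ε = 0.85: T = (6.232/0.85σ)^(1/4) = 106.6 K.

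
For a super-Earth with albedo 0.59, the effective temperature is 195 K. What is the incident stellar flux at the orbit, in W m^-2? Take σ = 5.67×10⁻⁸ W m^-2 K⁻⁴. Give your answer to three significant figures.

Invert the energy balance for S: S = 4σT⁴/(1−α).
σT⁴ = 5.67×10⁻⁸·(195)⁴ = 81.98 W m^-2.
So S = 4×81.98/(1−0.59) = 799.8 W m^-2.

800 W m^-2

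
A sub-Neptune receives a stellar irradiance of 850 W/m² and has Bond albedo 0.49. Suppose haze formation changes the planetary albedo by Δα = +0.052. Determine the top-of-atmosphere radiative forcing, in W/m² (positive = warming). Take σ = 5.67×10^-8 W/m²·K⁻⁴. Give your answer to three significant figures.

-11.0 W/m²

TOA radiative forcing: ΔF = −S·Δα/4 = −850.0·(+0.052)/4 = -11.05 W/m².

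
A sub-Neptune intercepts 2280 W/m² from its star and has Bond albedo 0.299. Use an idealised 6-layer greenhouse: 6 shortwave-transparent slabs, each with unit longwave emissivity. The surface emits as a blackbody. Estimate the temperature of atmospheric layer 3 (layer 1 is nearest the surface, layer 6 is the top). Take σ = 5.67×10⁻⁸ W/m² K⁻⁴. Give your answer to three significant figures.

410 K

The effective emission temperature is T_e = [S(1−α)/(4σ)]^¼ = 289.7 K.
Each opaque layer satisfies 2T_j⁴ = T_{j−1}⁴ + T_{j+1}⁴, giving T_k⁴ = (N+1−k)T_e⁴.
With k = 3: T_3 = (6+1−3)^¼·289.7 K = 409.7 K.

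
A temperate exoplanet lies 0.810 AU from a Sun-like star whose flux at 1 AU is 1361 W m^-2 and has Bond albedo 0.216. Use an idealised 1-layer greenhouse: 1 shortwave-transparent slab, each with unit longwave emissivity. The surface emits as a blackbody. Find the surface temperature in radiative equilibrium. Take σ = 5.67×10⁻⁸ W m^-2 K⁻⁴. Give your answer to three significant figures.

346 K

Irradiance scales as 1/d², so S = 1361 W m^-2 × (1/0.810)² = 2074 W m^-2.
The effective emission temperature is T_e = [S(1−α)/(4σ)]^¼ = 291.0 K.
For an N-layer opaque stack, T_s⁴ = (N+1)T_e⁴, hence T_s = (2)^(1/4)×291.0 K = 346.1 K.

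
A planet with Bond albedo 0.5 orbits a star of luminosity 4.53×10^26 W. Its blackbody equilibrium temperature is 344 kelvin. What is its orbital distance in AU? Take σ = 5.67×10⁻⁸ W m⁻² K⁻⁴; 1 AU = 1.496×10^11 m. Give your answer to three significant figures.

The flux needed for this T is 4σT⁴/(1−0.5) = 6352 W m⁻².
Then d = [L/(4πS)]^(1/2) = 7.533×10^10 m, i.e. 0.5036 AU.

0.504 AU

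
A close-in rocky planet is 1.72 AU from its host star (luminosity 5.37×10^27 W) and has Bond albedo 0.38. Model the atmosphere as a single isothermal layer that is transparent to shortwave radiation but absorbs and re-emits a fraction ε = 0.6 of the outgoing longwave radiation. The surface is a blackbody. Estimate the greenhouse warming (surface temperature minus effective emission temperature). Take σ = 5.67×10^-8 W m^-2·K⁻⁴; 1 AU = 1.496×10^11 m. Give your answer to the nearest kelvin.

34 kelvin

d = 1.72 × 1.496×10^11 m = 2.573×10^11 m.
Spreading L over a sphere of radius d: S = 5.37×10^27/(4π·2.57×10^11²) = 6454 W m^-2.
At the top of the atmosphere, σT_e⁴ = S(1−α)/4 = 1000 W m^-2, giving T_e = 364.5 K.
For a single slab of emissivity ε, T_s⁴ = 2T_e⁴/(2−ε); thus T_s = 364.5·(1.429)^(1/4) = 398.4 K.
The atmosphere warms the surface by 33.99 K.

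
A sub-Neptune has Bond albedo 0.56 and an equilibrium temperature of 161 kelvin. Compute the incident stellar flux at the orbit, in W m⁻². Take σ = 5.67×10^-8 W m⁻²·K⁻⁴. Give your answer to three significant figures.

346 W m⁻²

Invert the energy balance for S: S = 4σT⁴/(1−α).
σT⁴ = 5.67×10⁻⁸·(161)⁴ = 38.10 W m⁻².
S = 4·38.10/0.44 = 346.3 W m⁻².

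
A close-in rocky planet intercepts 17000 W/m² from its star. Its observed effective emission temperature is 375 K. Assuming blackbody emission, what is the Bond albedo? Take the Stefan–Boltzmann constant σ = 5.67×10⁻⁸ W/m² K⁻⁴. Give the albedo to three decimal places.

Rearranging the radiative balance, α = 1 − 4σT⁴/S.
σT⁴ = 1121 W/m², so 4σT⁴ = 4485 W/m².
Hence α = 1 − 4485/17000 = 0.7362.

0.736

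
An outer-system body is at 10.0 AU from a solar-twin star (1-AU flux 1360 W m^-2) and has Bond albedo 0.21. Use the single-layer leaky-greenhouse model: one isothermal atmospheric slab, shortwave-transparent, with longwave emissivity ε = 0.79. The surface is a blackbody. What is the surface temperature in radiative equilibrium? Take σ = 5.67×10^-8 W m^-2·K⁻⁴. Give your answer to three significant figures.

Irradiance scales as 1/d², so S = 1360 W m^-2 × (1/10.0)² = 13.60 W m^-2.
Effective emission temperature (TOA balance): σT_e⁴ = S(1−α)/4 = 2.686 W m^-2 → T_e = 82.96 K.
The surface balance (absorbed SW + ε·downward IR = σT_s⁴) with T_a⁴ = T_s⁴/2 reduces to T_s = T_e·[2/(2−ε)]^¼ = 94.07 K.

94.1 kelvin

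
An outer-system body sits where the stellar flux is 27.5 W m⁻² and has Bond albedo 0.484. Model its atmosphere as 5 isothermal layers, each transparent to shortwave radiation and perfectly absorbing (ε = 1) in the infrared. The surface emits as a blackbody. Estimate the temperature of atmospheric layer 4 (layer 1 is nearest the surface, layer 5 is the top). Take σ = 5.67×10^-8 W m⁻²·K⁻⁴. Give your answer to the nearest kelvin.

106 kelvin

The effective emission temperature is T_e = [S(1−α)/(4σ)]^¼ = 88.94 K.
In the N-layer model, layer k (counted from the surface) has T_k = (N+1−k)^(1/4)·T_e.
T_4 = (2)^(1/4)·88.94 = 105.8 K.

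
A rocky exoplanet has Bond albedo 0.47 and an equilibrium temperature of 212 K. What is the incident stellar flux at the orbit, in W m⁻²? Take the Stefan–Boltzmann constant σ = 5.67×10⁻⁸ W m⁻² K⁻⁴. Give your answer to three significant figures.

From S(1−α)/4 = σT⁴: S = 4σT⁴/(1−α).
The emitted flux is σT⁴ = 114.5 W m⁻².
S = 4·114.5/0.53 = 864.4 W m⁻².

864 W m⁻²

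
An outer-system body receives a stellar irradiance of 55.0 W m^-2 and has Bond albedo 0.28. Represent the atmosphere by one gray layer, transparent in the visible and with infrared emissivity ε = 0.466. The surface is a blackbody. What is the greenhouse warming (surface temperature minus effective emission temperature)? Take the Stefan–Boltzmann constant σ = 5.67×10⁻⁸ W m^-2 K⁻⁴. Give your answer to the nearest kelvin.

The planet radiates to space at T_e = [S(1−α)/(4σ)]^(1/4) = 115.0 K.
For a single slab of emissivity ε, T_s⁴ = 2T_e⁴/(2−ε); thus T_s = 115.0·(1.304)^(1/4) = 122.8 K.
The atmosphere warms the surface by 7.882 K.

8 K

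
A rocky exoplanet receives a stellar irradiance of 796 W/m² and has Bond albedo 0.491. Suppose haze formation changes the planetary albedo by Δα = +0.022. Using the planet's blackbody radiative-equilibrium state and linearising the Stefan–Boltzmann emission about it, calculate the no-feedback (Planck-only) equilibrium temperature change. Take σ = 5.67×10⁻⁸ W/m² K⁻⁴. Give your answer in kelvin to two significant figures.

Unperturbed T_e = [796.0·(1−0.491)/(4σ)]^¼ = 205.6 K.
ΔF = −(S/4)Δα = −(796.0/4)×(+0.022) = -4.378 W/m².
Planck response: λ_P = 4σT_e³ = 4·5.67×10⁻⁸·(205.6)³ = 1.971 W/m²/K.
ΔT₀ = ΔF/λ_P = -4.378/1.971 = -2.22 K.

-2.2 kelvin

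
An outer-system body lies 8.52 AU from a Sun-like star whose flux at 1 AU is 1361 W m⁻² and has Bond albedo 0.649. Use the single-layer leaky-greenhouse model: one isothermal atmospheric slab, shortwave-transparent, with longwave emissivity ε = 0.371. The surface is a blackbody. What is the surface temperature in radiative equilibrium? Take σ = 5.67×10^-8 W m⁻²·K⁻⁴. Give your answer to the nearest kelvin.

77 K

Irradiance scales as 1/d², so S = 1361 W m⁻² × (1/8.52)² = 18.75 W m⁻².
The planet radiates to space at T_e = [S(1−α)/(4σ)]^(1/4) = 73.39 K.
The surface balance (absorbed SW + ε·downward IR = σT_s⁴) with T_a⁴ = T_s⁴/2 reduces to T_s = T_e·[2/(2−ε)]^¼ = 77.26 K.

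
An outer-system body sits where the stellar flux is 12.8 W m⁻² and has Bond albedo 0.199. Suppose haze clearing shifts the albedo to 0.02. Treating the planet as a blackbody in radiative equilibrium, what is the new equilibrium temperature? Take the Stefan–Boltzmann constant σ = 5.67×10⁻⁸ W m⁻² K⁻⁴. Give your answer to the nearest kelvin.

86 kelvin

With the new albedo, S(1−α₂)/4 = 3.136 W m⁻², so T₂ = 86.24 K.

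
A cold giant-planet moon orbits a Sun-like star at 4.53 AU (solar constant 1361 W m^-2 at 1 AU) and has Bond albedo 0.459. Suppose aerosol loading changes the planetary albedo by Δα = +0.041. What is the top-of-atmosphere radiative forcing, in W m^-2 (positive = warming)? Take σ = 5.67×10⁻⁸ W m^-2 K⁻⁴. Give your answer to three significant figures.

-0.680 W m^-2

By the inverse-square law, S = 1361/4.53² = 66.32 W m^-2.
The change in absorbed flux is Δ[S(1−α)/4] = −SΔα/4 = -0.6798 W m^-2.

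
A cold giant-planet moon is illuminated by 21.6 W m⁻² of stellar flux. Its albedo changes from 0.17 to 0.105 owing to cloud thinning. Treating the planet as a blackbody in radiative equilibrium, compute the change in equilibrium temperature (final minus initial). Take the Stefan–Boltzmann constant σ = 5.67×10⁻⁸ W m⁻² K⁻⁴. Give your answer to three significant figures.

1.79 kelvin

Before: T₁ = [21.60·0.83/(4σ)]^(1/4) = 94.29 K.
With α = 0.105, T₂ = 96.09 K.
Change: 96.09 − 94.29 = 1.794 K.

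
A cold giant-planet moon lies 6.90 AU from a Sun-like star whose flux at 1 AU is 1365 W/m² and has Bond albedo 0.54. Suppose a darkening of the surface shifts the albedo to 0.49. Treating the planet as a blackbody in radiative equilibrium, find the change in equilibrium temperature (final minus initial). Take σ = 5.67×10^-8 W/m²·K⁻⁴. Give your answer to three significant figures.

Irradiance scales as 1/d², so S = 1365 W/m² × (1/6.90)² = 28.67 W/m².
Initial: T₁ = [S(1−0.54)/(4σ)]^(1/4) = 87.32 K.
After:  T₂ = [28.67·0.51/(4σ)]^(1/4) = 89.61 K.
ΔT = T₂ − T₁ = 2.282 K.

2.28 K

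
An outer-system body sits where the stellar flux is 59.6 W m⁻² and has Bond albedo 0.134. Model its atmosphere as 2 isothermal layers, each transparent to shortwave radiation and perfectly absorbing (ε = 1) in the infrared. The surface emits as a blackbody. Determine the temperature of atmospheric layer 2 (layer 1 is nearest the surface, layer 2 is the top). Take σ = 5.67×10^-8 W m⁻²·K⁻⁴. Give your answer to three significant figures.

OLR = S(1−α)/4 = 12.90 W m⁻²; the top layer radiates at T_e = 122.8 K.
Each opaque layer satisfies 2T_j⁴ = T_{j−1}⁴ + T_{j+1}⁴, giving T_k⁴ = (N+1−k)T_e⁴.
T_2 = (1)^(1/4)·122.8 = 122.8 K.

123 K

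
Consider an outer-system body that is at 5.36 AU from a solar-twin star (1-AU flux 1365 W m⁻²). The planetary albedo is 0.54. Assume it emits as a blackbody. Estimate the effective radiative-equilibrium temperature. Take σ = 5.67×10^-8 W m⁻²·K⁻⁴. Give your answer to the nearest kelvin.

By the inverse-square law, S = 1365/5.36² = 47.51 W m⁻².
The planet absorbs (1−α)S over its disc πR² and re-emits over 4πR², so the mean absorbed flux is (1−0.54)·47.51/4 = 5.464 W m⁻².
In equilibrium σT⁴ equals this, so T = 99.08 K.

99 kelvin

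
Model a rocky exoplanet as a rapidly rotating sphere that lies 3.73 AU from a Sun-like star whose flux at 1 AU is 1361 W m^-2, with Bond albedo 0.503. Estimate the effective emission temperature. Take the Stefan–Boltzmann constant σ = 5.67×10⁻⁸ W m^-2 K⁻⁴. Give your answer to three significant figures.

By the inverse-square law, S = 1361/3.73² = 97.82 W m^-2.
The planet absorbs (1−α)S over its disc πR² and re-emits over 4πR², so the mean absorbed flux is (1−0.503)·97.82/4 = 12.15 W m^-2.
In equilibrium σT⁴ equals this, so T = 121.0 K.

121 K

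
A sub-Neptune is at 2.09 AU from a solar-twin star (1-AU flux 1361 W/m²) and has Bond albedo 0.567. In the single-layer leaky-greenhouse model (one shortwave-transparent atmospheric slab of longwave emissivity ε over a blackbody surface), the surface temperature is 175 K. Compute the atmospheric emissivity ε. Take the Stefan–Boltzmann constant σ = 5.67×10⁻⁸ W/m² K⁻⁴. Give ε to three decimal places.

By the inverse-square law, S = 1361/2.09² = 311.6 W/m².
First, T_e = [311.6·(1−0.567)/(4σ)]^(1/4) = 156.2 K.
Inverting T_s⁴ = 2T_e⁴/(2−ε): (T_e/T_s)⁴ = 0.6342, so ε = 2(1 − 0.6342) = 0.7315.

0.732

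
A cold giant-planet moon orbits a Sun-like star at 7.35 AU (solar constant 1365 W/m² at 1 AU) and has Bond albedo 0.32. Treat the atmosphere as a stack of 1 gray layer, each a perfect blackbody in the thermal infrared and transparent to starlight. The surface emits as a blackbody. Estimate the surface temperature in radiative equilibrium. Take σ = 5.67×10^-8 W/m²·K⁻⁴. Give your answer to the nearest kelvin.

111 K

Irradiance scales as 1/d², so S = 1365 W/m² × (1/7.35)² = 25.27 W/m².
OLR = S(1−α)/4 = 4.295 W/m²; the top layer radiates at T_e = 93.29 K.
With N = 1 opaque layers, T_s = (N+1)^(1/4)·T_e = 2^(1/4)·93.29 = 110.9 K.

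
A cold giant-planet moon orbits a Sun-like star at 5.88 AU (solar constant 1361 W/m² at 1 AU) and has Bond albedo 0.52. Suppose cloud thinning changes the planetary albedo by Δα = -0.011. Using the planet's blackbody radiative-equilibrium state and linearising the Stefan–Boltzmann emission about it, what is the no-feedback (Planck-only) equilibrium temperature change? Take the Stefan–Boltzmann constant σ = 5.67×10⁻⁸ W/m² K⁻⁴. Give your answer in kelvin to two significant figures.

0.55 K

By the inverse-square law, S = 1361/5.88² = 39.36 W/m².
Reference equilibrium: T_e = [S(1−α)/(4σ)]^(1/4) = 95.54 K.
ΔF = −(S/4)Δα = −(39.36/4)×(-0.011) = 0.1083 W/m².
The Planck feedback parameter is 4σT_e³ = 0.1978 W/m²/K.
Hence the no-feedback warming is ΔF/(4σT_e³) = 0.547 K.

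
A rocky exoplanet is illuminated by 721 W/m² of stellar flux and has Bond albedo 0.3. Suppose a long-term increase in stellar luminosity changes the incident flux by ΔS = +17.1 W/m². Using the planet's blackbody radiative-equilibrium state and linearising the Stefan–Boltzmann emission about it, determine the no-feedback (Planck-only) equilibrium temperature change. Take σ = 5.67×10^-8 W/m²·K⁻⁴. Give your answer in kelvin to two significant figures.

Reference equilibrium: T_e = [S(1−α)/(4σ)]^(1/4) = 217.2 K.
ΔF = Δ[S(1−α)]/4 = (1−0.3)·+17.1/4 = 2.993 W/m².
Planck response: λ_P = 4σT_e³ = 4·5.67×10⁻⁸·(217.2)³ = 2.324 W/m²/K.
Hence the no-feedback warming is ΔF/(4σT_e³) = 1.29 K.

1.3 kelvin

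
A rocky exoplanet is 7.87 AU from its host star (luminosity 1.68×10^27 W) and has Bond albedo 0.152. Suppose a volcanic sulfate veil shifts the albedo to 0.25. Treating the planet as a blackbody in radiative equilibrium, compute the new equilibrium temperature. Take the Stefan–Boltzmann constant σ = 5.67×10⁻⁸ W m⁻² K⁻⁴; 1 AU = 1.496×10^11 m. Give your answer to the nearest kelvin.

Orbital distance: d = 7.87 AU = 1.177×10^12 m.
Flux at the orbit: S = L/(4πd²) = 1.68×10^27/(4π·(1.18×10^12)²) = 96.45 W m⁻².
T₂ = [S(1−α₂)/(4σ)]^(1/4) = [96.45·0.75/(4σ)]^(1/4) = 133.6 K.

134 kelvin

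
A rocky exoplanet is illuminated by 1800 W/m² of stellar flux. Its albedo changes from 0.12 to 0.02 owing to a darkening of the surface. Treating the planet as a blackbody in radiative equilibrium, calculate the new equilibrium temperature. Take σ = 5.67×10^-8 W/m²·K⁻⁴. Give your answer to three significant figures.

297 kelvin

New equilibrium: T₂ = [(1−0.02)·1800/(4σ)]^(1/4) = 297.0 K.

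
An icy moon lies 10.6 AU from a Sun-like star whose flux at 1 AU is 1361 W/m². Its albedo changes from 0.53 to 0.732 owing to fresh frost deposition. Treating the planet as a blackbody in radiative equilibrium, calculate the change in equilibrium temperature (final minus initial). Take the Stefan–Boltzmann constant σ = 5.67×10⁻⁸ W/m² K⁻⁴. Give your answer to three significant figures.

-9.27 K

By the inverse-square law, S = 1361/10.6² = 12.11 W/m².
Initial: T₁ = [S(1−0.53)/(4σ)]^(1/4) = 70.78 K.
Final:   T₂ = [S(1−0.732)/(4σ)]^(1/4) = 61.51 K.
ΔT = T₂ − T₁ = -9.274 K.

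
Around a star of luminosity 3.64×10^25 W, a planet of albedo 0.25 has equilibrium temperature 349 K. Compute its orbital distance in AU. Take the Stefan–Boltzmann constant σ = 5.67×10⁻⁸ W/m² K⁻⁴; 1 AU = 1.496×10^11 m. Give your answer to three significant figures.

0.170 AU

Energy balance gives S = 4σT⁴/(1−α) = 4486 W/m².
From L = 4πd²S, d = √(3.64×10^25/(4π·4486)) = 2.541×10^10 m = 0.1699 AU.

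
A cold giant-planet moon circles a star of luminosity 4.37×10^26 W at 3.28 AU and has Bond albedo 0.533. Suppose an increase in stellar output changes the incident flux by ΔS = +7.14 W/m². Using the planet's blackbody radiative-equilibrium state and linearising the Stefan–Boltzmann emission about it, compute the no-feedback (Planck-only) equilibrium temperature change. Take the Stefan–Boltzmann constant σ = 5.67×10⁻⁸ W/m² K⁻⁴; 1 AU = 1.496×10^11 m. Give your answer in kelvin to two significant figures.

d = 3.28 × 1.496×10^11 m = 4.907×10^11 m.
S = L/(4πd²) = 144.4 W/m².
The baseline emission temperature is T_e = 131.3 K.
TOA radiative forcing: ΔF = (1−α)ΔS/4 = 0.467·(+7.14)/4 = 0.8336 W/m².
Linearising σT⁴ gives d(σT⁴)/dT = 4σT_e³ = 0.5136 W/m² per K.
So ΔT₀ = 0.8336/0.5136 = 1.62 K.

1.6 K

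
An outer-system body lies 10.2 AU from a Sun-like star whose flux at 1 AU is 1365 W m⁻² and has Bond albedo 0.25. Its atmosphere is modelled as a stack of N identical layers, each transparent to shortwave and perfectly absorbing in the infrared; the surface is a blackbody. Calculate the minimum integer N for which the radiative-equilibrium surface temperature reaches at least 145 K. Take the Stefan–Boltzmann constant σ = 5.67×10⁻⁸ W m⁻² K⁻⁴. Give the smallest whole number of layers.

Irradiance scales as 1/d², so S = 1365 W m⁻² × (1/10.2)² = 13.12 W m⁻².
OLR = S(1−α)/4 = 2.460 W m⁻²; the top layer radiates at T_e = 81.16 K.
Need (N+1)T_e⁴ ≥ T_s⁴, i.e. N+1 ≥ (145/81.16)⁴ = 10.189.
The minimum whole number is N = 10.

10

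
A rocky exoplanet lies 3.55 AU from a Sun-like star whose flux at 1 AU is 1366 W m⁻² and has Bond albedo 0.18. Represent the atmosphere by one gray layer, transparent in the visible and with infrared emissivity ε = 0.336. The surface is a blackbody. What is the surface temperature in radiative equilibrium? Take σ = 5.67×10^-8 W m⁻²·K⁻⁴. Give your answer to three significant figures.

147 K

By the inverse-square law, S = 1366/3.55² = 108.4 W m⁻².
The planet radiates to space at T_e = [S(1−α)/(4σ)]^(1/4) = 140.7 K.
The surface balance (absorbed SW + ε·downward IR = σT_s⁴) with T_a⁴ = T_s⁴/2 reduces to T_s = T_e·[2/(2−ε)]^¼ = 147.3 K.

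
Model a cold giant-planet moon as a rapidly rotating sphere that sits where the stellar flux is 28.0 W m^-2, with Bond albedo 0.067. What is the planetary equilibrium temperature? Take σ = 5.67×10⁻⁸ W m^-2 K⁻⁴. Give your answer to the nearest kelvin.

Averaging over the sphere, the absorbed flux is S(1−α)/4 = 6.531 W m^-2.
Set σT⁴ = 6.531 → T = (6.531/σ)^(1/4) = 103.6 K.

104 K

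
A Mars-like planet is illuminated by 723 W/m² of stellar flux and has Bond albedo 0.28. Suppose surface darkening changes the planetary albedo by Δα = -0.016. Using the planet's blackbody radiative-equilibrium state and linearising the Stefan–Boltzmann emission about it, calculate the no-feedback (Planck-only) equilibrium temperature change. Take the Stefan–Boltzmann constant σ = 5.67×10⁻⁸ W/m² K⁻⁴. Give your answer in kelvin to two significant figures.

1.2 kelvin

The baseline emission temperature is T_e = 218.9 K.
ΔF = −(S/4)Δα = −(723.0/4)×(-0.016) = 2.892 W/m².
Planck response: λ_P = 4σT_e³ = 4·5.67×10⁻⁸·(218.9)³ = 2.378 W/m²/K.
ΔT₀ = ΔF/λ_P = 2.892/2.378 = 1.22 K.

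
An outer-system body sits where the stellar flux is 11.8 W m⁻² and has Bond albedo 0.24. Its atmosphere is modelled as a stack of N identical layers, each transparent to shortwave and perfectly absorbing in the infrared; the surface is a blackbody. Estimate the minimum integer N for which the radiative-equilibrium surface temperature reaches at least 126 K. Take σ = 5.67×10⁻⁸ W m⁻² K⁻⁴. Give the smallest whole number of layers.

6

OLR = S(1−α)/4 = 2.242 W m⁻²; the top layer radiates at T_e = 79.30 K.
Since T_s⁴ = (N+1)T_e⁴, we need N ≥ (T_s/T_e)⁴ − 1 = 5.374.
The minimum whole number is N = 6.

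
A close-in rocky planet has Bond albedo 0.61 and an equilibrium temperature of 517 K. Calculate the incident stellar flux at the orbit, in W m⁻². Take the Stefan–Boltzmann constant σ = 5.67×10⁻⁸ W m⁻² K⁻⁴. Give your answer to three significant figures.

Invert the energy balance for S: S = 4σT⁴/(1−α).
The emitted flux is σT⁴ = 4051 W m⁻².
S = 4·4051/0.39 = 41550 W m⁻².

41500 W m⁻²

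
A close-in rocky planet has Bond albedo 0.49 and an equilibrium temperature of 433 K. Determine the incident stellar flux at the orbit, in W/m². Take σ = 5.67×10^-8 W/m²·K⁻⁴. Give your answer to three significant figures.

15600 W/m²

From S(1−α)/4 = σT⁴: S = 4σT⁴/(1−α).
The emitted flux is σT⁴ = 1993 W/m².
S = 4·1993/0.51 = 15630 W/m².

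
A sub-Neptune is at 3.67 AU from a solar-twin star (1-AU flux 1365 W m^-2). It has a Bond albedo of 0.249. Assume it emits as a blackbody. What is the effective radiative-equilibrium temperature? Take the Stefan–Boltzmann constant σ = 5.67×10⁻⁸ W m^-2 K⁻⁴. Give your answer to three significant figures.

Irradiance scales as 1/d², so S = 1365 W m^-2 × (1/3.67)² = 101.3 W m^-2.
Averaging over the sphere, the absorbed flux is S(1−α)/4 = 19.03 W m^-2.
Set σT⁴ = 19.03 → T = (19.03/σ)^(1/4) = 135.3 K.

135 kelvin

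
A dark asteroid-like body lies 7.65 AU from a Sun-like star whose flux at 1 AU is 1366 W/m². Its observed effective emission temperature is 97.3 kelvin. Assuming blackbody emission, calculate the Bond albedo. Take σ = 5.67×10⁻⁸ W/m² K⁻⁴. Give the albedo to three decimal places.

Flux at the orbit: S = 1366/(7.65)² = 23.34 W/m².
Energy balance: S(1−α)/4 = σT⁴, so 1−α = 4σT⁴/S.
4σT⁴ = 4·5.67×10⁻⁸·(97.3)⁴ = 20.33 W/m².
Hence α = 1 − 20.33/23.34 = 0.1291.

0.129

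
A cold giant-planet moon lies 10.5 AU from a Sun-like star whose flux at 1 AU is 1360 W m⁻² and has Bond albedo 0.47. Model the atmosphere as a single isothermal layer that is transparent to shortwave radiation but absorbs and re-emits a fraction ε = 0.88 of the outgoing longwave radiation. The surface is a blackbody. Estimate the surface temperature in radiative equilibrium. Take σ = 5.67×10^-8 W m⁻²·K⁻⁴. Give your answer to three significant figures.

84.7 K

Flux at the orbit: S = 1360/(10.5)² = 12.34 W m⁻².
Effective emission temperature (TOA balance): σT_e⁴ = S(1−α)/4 = 1.634 W m⁻² → T_e = 73.27 K.
Surface balance with a leaky layer gives σT_s⁴ = σT_e⁴·2/(2−ε), so T_s = T_e·[2/(2−0.88)]^(1/4) = 84.70 K.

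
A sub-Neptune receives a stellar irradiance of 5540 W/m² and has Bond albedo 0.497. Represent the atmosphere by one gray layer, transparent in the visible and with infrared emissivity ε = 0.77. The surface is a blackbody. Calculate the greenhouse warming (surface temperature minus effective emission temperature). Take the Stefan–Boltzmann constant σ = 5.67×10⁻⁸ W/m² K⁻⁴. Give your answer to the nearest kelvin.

43 K

At the top of the atmosphere, σT_e⁴ = S(1−α)/4 = 696.7 W/m², giving T_e = 332.9 K.
Surface balance with a leaky layer gives σT_s⁴ = σT_e⁴·2/(2−ε), so T_s = T_e·[2/(2−0.77)]^(1/4) = 376.0 K.
The atmosphere warms the surface by 43.02 K.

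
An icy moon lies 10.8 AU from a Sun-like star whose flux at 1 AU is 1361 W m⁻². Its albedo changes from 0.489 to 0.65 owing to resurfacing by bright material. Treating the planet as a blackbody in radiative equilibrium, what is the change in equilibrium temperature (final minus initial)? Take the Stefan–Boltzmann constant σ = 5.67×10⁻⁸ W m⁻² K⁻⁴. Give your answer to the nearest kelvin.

-6 kelvin

By the inverse-square law, S = 1361/10.8² = 11.67 W m⁻².
Initial: T₁ = [S(1−0.489)/(4σ)]^(1/4) = 71.61 K.
After:  T₂ = [11.67·0.35/(4σ)]^(1/4) = 65.14 K.
ΔT = T₂ − T₁ = -6.464 K.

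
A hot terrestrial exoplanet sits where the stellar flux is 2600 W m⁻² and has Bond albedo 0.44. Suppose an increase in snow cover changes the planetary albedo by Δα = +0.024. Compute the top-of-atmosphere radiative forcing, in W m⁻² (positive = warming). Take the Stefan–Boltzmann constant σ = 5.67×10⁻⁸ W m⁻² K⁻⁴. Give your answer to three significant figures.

TOA radiative forcing: ΔF = −S·Δα/4 = −2600·(+0.024)/4 = -15.60 W m⁻².

-15.6 W m⁻²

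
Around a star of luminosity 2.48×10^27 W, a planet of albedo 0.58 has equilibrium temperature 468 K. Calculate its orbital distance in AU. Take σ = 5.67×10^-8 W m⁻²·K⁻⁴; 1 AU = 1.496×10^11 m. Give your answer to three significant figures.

The flux needed for this T is 4σT⁴/(1−0.58) = 25900 W m⁻².
S = L/(4πd²) → d = √(L/4πS) = √(2.48×10^27/(4π·25900)) = 8.728×10^10 m = 0.5834 AU.

0.583 AU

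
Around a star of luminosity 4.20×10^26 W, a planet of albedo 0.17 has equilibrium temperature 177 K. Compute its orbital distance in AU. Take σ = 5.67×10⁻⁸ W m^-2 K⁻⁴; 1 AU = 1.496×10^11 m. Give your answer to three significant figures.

2.36 AU

The flux needed for this T is 4σT⁴/(1−0.17) = 268.2 W m^-2.
From L = 4πd²S, d = √(4.20×10^26/(4π·268.2)) = 3.530×10^11 m = 2.360 AU.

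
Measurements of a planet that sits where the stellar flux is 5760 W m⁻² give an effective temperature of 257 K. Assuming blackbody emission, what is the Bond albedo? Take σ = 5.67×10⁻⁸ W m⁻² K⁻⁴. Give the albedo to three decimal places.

From σT⁴ = S(1−α)/4 we invert for α: 1−α = 4σT⁴/S.
4σT⁴ = 4·5.67×10⁻⁸·(257)⁴ = 989.4 W m⁻².
1−α = 989.4/5760 = 0.1718, so α = 0.8282.

0.828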